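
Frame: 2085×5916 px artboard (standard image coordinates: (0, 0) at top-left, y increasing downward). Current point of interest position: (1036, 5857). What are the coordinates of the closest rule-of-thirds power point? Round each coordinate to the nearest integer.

(695, 3944)

Third lines: x ∈ {695, 1390}, y ∈ {1972, 3944}.
1036 is closer to x = 695; 5857 is closer to y = 3944.
So the nearest intersection is the lower-left power point.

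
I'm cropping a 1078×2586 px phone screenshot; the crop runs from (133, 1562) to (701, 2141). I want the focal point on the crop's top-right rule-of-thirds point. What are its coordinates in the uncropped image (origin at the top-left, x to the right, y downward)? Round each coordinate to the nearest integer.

x = 512 px, y = 1755 px

Crop width = 701 − 133 = 568 px; one third is 189.33 px.
Crop height = 2141 − 1562 = 579 px; one third is 193.00 px.
The top-right point is two-thirds across and one-third down within the crop:
x = 133 + 2 × 189.33 ≈ 512; y = 1562 + 1 × 193.00 ≈ 1755.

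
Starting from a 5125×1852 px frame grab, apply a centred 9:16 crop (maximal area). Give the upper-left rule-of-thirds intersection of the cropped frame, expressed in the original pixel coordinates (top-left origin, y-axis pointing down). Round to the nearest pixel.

5125/1852 > 9/16, so the 9:16 crop keeps the full height 1852 and trims width to 1852 × 9/16 = 1041.75 px.
Left offset = (5125 − 1041.75)/2 = 2041.62 px; top offset = 0.
Upper-left is one-third across and one-third down within the crop:
x = 2041.62 + 1 × 1041.75/3 ≈ 2389; y = 0.00 + 1 × 1852.00/3 ≈ 617.

(2389, 617)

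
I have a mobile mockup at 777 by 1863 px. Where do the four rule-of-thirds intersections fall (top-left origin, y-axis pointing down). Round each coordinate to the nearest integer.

(259, 621), (518, 621), (259, 1242), (518, 1242)

One third of 777 is 259; one third of 1863 is 621.
Vertical third lines at x = 259 and x = 518; horizontal third lines at y = 621 and y = 1242.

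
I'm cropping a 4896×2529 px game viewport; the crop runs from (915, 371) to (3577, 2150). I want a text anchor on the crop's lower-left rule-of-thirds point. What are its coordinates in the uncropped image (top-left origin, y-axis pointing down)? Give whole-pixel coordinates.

Crop width = 3577 − 915 = 2662 px; one third is 887.33 px.
Crop height = 2150 − 371 = 1779 px; one third is 593.00 px.
The lower-left point is one-third across and two-thirds down within the crop:
x = 915 + 1 × 887.33 ≈ 1802; y = 371 + 2 × 593.00 ≈ 1557.

(1802, 1557)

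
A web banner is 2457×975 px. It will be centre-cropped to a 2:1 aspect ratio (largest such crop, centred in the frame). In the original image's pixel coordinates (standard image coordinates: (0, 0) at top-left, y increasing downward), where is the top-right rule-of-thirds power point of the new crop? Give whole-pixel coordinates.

2457/975 > 2/1, so the 2:1 crop keeps the full height 975 and trims width to 975 × 2/1 = 1950.00 px.
Left offset = (2457 − 1950.00)/2 = 253.50 px; top offset = 0.
Top-right is two-thirds across and one-third down within the crop:
x = 253.50 + 2 × 1950.00/3 ≈ 1554; y = 0.00 + 1 × 975.00/3 ≈ 325.

(1554, 325)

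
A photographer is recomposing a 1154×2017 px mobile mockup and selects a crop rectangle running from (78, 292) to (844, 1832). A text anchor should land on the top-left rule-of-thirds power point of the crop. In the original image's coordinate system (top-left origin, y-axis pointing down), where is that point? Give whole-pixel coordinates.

(333, 805)

Crop width = 844 − 78 = 766 px; one third is 255.33 px.
Crop height = 1832 − 292 = 1540 px; one third is 513.33 px.
The top-left point is one-third across and one-third down within the crop:
x = 78 + 1 × 255.33 ≈ 333; y = 292 + 1 × 513.33 ≈ 805.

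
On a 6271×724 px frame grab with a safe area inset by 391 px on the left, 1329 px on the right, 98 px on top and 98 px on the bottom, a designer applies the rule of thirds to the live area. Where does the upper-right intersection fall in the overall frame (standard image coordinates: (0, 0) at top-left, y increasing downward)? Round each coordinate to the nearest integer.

Content width = 6271 − 391 − 1329 = 4551 px; content height = 724 − 98 − 98 = 528 px.
Upper-right is two-thirds across and one-third down within the live area.
x = 391 + 2 × 4551/3 = 391 + 3034.00 ≈ 3425
y = 98 + 1 × 528/3 = 98 + 176.00 ≈ 274

(3425, 274)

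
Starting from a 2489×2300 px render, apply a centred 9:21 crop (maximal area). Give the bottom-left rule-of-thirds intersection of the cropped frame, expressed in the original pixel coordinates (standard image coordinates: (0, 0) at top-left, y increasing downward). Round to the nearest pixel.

2489/2300 > 9/21, so the 9:21 crop keeps the full height 2300 and trims width to 2300 × 9/21 = 985.71 px.
Left offset = (2489 − 985.71)/2 = 751.64 px; top offset = 0.
Bottom-left is one-third across and two-thirds down within the crop:
x = 751.64 + 1 × 985.71/3 ≈ 1080; y = 0.00 + 2 × 2300.00/3 ≈ 1533.

x = 1080 px, y = 1533 px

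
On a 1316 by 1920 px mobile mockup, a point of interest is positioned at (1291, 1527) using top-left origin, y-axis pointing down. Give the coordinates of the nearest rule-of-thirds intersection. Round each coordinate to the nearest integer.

x = 877 px, y = 1280 px

Third lines: x ∈ {439, 877}, y ∈ {640, 1280}.
1291 is closer to x = 877; 1527 is closer to y = 1280.
So the nearest intersection is the lower-right power point.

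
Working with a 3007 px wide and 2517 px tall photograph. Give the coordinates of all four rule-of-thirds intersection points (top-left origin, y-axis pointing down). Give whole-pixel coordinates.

One third of 3007 is 1002.33; one third of 2517 is 839.
Vertical third lines at x = 1002 and x = 2005; horizontal third lines at y = 839 and y = 1678.

(1002, 839), (2005, 839), (1002, 1678), (2005, 1678)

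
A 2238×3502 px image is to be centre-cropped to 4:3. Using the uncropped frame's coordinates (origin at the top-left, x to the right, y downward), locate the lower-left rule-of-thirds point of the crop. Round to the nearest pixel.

2238/3502 < 4/3, so the 4:3 crop keeps the full width 2238 and trims height to 2238 × 3/4 = 1678.50 px.
Top offset = (3502 − 1678.50)/2 = 911.75 px; left offset = 0.
Lower-left is one-third across and two-thirds down within the crop:
x = 0.00 + 1 × 2238.00/3 ≈ 746; y = 911.75 + 2 × 1678.50/3 ≈ 2031.

(746, 2031)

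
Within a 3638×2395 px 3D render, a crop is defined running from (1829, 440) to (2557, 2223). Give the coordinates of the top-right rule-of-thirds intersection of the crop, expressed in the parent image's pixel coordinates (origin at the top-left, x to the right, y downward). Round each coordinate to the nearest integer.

Crop width = 2557 − 1829 = 728 px; one third is 242.67 px.
Crop height = 2223 − 440 = 1783 px; one third is 594.33 px.
The top-right point is two-thirds across and one-third down within the crop:
x = 1829 + 2 × 242.67 ≈ 2314; y = 440 + 1 × 594.33 ≈ 1034.

(2314, 1034)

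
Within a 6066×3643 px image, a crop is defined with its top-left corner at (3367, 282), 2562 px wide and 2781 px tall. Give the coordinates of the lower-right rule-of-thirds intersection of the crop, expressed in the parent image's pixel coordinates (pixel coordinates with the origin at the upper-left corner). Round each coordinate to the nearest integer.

One third of the crop width 2562 is 854.00 px.
One third of the crop height 2781 is 927.00 px.
The lower-right point is two-thirds across and two-thirds down within the crop:
x = 3367 + 2 × 854.00 ≈ 5075; y = 282 + 2 × 927.00 ≈ 2136.

(5075, 2136)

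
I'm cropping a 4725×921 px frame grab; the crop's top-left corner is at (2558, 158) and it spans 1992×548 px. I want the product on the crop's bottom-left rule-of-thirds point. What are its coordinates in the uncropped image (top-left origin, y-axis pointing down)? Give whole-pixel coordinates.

x = 3222 px, y = 523 px

One third of the crop width 1992 is 664.00 px.
One third of the crop height 548 is 182.67 px.
The bottom-left point is one-third across and two-thirds down within the crop:
x = 2558 + 1 × 664.00 ≈ 3222; y = 158 + 2 × 182.67 ≈ 523.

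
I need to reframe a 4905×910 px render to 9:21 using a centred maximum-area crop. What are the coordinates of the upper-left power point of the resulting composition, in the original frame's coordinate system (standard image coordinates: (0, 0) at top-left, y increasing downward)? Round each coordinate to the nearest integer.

x = 2388 px, y = 303 px

4905/910 > 9/21, so the 9:21 crop keeps the full height 910 and trims width to 910 × 9/21 = 390.00 px.
Left offset = (4905 − 390.00)/2 = 2257.50 px; top offset = 0.
Upper-left is one-third across and one-third down within the crop:
x = 2257.50 + 1 × 390.00/3 ≈ 2388; y = 0.00 + 1 × 910.00/3 ≈ 303.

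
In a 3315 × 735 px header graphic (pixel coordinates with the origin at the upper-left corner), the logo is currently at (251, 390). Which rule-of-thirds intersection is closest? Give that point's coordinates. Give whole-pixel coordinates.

Third lines: x ∈ {1105, 2210}, y ∈ {245, 490}.
251 is closer to x = 1105; 390 is closer to y = 490.
So the nearest intersection is the lower-left power point.

(1105, 490)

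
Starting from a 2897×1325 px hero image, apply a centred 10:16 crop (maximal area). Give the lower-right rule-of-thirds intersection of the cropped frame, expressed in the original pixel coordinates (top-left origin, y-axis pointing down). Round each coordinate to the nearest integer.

x = 1587 px, y = 883 px

2897/1325 > 10/16, so the 10:16 crop keeps the full height 1325 and trims width to 1325 × 10/16 = 828.12 px.
Left offset = (2897 − 828.12)/2 = 1034.44 px; top offset = 0.
Lower-right is two-thirds across and two-thirds down within the crop:
x = 1034.44 + 2 × 828.12/3 ≈ 1587; y = 0.00 + 2 × 1325.00/3 ≈ 883.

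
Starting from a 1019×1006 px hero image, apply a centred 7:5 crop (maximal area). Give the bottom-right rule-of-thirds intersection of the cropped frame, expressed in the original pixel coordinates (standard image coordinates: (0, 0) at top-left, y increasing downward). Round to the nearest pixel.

1019/1006 < 7/5, so the 7:5 crop keeps the full width 1019 and trims height to 1019 × 5/7 = 727.86 px.
Top offset = (1006 − 727.86)/2 = 139.07 px; left offset = 0.
Bottom-right is two-thirds across and two-thirds down within the crop:
x = 0.00 + 2 × 1019.00/3 ≈ 679; y = 139.07 + 2 × 727.86/3 ≈ 624.

x = 679 px, y = 624 px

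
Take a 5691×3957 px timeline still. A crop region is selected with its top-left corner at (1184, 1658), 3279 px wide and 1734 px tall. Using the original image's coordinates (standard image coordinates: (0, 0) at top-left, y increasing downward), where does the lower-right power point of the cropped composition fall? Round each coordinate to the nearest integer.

x = 3370 px, y = 2814 px

One third of the crop width 3279 is 1093.00 px.
One third of the crop height 1734 is 578.00 px.
The lower-right point is two-thirds across and two-thirds down within the crop:
x = 1184 + 2 × 1093.00 ≈ 3370; y = 1658 + 2 × 578.00 ≈ 2814.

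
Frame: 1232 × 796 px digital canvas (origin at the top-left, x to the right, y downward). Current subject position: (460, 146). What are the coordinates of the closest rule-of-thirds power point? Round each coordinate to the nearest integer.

(411, 265)

Third lines: x ∈ {411, 821}, y ∈ {265, 531}.
460 is closer to x = 411; 146 is closer to y = 265.
So the nearest intersection is the upper-left power point.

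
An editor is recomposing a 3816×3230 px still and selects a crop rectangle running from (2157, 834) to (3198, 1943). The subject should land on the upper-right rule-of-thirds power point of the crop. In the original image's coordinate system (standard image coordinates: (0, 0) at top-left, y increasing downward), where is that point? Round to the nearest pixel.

Crop width = 3198 − 2157 = 1041 px; one third is 347.00 px.
Crop height = 1943 − 834 = 1109 px; one third is 369.67 px.
The upper-right point is two-thirds across and one-third down within the crop:
x = 2157 + 2 × 347.00 ≈ 2851; y = 834 + 1 × 369.67 ≈ 1204.

(2851, 1204)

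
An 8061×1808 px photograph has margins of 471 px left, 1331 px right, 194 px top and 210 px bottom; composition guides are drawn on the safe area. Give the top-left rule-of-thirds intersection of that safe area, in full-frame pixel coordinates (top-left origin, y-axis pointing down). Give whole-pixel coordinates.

Content width = 8061 − 471 − 1331 = 6259 px; content height = 1808 − 194 − 210 = 1404 px.
Top-left is one-third across and one-third down within the safe area.
x = 471 + 1 × 6259/3 = 471 + 2086.33 ≈ 2557
y = 194 + 1 × 1404/3 = 194 + 468.00 ≈ 662

x = 2557 px, y = 662 px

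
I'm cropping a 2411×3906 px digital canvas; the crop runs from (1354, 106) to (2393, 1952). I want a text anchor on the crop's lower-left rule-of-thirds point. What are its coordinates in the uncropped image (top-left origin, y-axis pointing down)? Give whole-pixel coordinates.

x = 1700 px, y = 1337 px

Crop width = 2393 − 1354 = 1039 px; one third is 346.33 px.
Crop height = 1952 − 106 = 1846 px; one third is 615.33 px.
The lower-left point is one-third across and two-thirds down within the crop:
x = 1354 + 1 × 346.33 ≈ 1700; y = 106 + 2 × 615.33 ≈ 1337.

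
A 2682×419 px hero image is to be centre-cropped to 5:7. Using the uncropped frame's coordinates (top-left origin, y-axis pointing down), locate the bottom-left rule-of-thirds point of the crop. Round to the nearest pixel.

2682/419 > 5/7, so the 5:7 crop keeps the full height 419 and trims width to 419 × 5/7 = 299.29 px.
Left offset = (2682 − 299.29)/2 = 1191.36 px; top offset = 0.
Bottom-left is one-third across and two-thirds down within the crop:
x = 1191.36 + 1 × 299.29/3 ≈ 1291; y = 0.00 + 2 × 419.00/3 ≈ 279.

x = 1291 px, y = 279 px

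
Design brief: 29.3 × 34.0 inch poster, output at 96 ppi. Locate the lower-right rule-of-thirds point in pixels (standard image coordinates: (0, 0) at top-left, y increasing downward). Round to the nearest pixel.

In pixels the canvas is 29.3 × 96 = 2812.8 wide and 34.0 × 96 = 3264 tall.
The lower-right point is two-thirds across and two-thirds down:
x = 2 × 2812.8/3 ≈ 1875; y = 2 × 3264/3 ≈ 2176.

(1875, 2176)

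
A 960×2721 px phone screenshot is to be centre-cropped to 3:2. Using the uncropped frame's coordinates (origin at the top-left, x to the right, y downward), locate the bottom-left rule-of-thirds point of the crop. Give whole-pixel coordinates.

960/2721 < 3/2, so the 3:2 crop keeps the full width 960 and trims height to 960 × 2/3 = 640.00 px.
Top offset = (2721 − 640.00)/2 = 1040.50 px; left offset = 0.
Bottom-left is one-third across and two-thirds down within the crop:
x = 0.00 + 1 × 960.00/3 ≈ 320; y = 1040.50 + 2 × 640.00/3 ≈ 1467.

(320, 1467)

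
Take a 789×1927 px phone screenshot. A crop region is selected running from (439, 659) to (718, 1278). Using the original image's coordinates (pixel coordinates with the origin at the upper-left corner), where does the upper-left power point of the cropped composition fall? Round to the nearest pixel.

x = 532 px, y = 865 px

Crop width = 718 − 439 = 279 px; one third is 93.00 px.
Crop height = 1278 − 659 = 619 px; one third is 206.33 px.
The upper-left point is one-third across and one-third down within the crop:
x = 439 + 1 × 93.00 ≈ 532; y = 659 + 1 × 206.33 ≈ 865.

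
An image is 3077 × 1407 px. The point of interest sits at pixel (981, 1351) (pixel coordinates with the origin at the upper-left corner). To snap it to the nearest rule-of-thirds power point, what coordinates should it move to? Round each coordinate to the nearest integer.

(1026, 938)

Third lines: x ∈ {1026, 2051}, y ∈ {469, 938}.
981 is closer to x = 1026; 1351 is closer to y = 938.
So the nearest intersection is the lower-left power point.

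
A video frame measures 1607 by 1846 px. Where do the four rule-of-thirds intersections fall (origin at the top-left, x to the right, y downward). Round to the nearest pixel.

One third of 1607 is 535.67; one third of 1846 is 615.33.
Vertical third lines at x = 536 and x = 1071; horizontal third lines at y = 615 and y = 1231.

(536, 615), (1071, 615), (536, 1231), (1071, 1231)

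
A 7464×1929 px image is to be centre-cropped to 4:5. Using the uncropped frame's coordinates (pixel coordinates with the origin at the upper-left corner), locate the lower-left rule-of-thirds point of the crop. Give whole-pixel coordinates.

7464/1929 > 4/5, so the 4:5 crop keeps the full height 1929 and trims width to 1929 × 4/5 = 1543.20 px.
Left offset = (7464 − 1543.20)/2 = 2960.40 px; top offset = 0.
Lower-left is one-third across and two-thirds down within the crop:
x = 2960.40 + 1 × 1543.20/3 ≈ 3475; y = 0.00 + 2 × 1929.00/3 ≈ 1286.

(3475, 1286)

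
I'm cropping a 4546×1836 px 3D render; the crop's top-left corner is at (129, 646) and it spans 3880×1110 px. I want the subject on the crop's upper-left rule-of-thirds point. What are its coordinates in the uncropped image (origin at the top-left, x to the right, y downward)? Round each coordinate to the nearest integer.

(1422, 1016)

One third of the crop width 3880 is 1293.33 px.
One third of the crop height 1110 is 370.00 px.
The upper-left point is one-third across and one-third down within the crop:
x = 129 + 1 × 1293.33 ≈ 1422; y = 646 + 1 × 370.00 ≈ 1016.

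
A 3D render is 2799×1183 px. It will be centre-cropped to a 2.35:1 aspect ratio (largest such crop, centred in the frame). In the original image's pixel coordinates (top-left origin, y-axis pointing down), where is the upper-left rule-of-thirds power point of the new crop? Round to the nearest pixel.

2799/1183 > 2.35/1, so the 2.35:1 crop keeps the full height 1183 and trims width to 1183 × 2.35/1 = 2780.05 px.
Left offset = (2799 − 2780.05)/2 = 9.47 px; top offset = 0.
Upper-left is one-third across and one-third down within the crop:
x = 9.47 + 1 × 2780.05/3 ≈ 936; y = 0.00 + 1 × 1183.00/3 ≈ 394.

x = 936 px, y = 394 px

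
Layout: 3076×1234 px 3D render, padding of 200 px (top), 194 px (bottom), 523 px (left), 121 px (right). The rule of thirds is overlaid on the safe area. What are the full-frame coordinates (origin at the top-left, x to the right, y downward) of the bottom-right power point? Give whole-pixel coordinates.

Content width = 3076 − 523 − 121 = 2432 px; content height = 1234 − 200 − 194 = 840 px.
Bottom-right is two-thirds across and two-thirds down within the safe area.
x = 523 + 2 × 2432/3 = 523 + 1621.33 ≈ 2144
y = 200 + 2 × 840/3 = 200 + 560.00 ≈ 760

x = 2144 px, y = 760 px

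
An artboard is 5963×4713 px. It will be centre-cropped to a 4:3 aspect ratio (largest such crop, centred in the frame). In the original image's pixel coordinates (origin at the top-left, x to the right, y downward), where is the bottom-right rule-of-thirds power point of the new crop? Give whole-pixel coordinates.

5963/4713 < 4/3, so the 4:3 crop keeps the full width 5963 and trims height to 5963 × 3/4 = 4472.25 px.
Top offset = (4713 − 4472.25)/2 = 120.38 px; left offset = 0.
Bottom-right is two-thirds across and two-thirds down within the crop:
x = 0.00 + 2 × 5963.00/3 ≈ 3975; y = 120.38 + 2 × 4472.25/3 ≈ 3102.

(3975, 3102)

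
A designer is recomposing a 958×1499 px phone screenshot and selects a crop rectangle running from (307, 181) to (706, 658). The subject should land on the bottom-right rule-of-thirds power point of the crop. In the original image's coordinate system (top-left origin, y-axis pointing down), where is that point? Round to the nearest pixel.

Crop width = 706 − 307 = 399 px; one third is 133.00 px.
Crop height = 658 − 181 = 477 px; one third is 159.00 px.
The bottom-right point is two-thirds across and two-thirds down within the crop:
x = 307 + 2 × 133.00 ≈ 573; y = 181 + 2 × 159.00 ≈ 499.

x = 573 px, y = 499 px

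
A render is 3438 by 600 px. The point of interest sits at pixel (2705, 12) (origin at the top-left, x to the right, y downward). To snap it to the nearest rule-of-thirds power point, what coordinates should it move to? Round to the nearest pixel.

(2292, 200)

Third lines: x ∈ {1146, 2292}, y ∈ {200, 400}.
2705 is closer to x = 2292; 12 is closer to y = 200.
So the nearest intersection is the upper-right power point.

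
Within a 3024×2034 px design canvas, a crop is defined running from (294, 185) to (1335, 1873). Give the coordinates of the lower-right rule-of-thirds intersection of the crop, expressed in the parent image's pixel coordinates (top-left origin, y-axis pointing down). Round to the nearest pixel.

x = 988 px, y = 1310 px

Crop width = 1335 − 294 = 1041 px; one third is 347.00 px.
Crop height = 1873 − 185 = 1688 px; one third is 562.67 px.
The lower-right point is two-thirds across and two-thirds down within the crop:
x = 294 + 2 × 347.00 ≈ 988; y = 185 + 2 × 562.67 ≈ 1310.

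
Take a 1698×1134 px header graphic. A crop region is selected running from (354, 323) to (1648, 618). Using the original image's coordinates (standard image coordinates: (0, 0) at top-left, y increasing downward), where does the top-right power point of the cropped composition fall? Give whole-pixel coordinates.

Crop width = 1648 − 354 = 1294 px; one third is 431.33 px.
Crop height = 618 − 323 = 295 px; one third is 98.33 px.
The top-right point is two-thirds across and one-third down within the crop:
x = 354 + 2 × 431.33 ≈ 1217; y = 323 + 1 × 98.33 ≈ 421.

x = 1217 px, y = 421 px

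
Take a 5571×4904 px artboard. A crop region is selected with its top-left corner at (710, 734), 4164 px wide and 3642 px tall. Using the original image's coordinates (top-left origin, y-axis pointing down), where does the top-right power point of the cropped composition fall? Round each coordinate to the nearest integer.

One third of the crop width 4164 is 1388.00 px.
One third of the crop height 3642 is 1214.00 px.
The top-right point is two-thirds across and one-third down within the crop:
x = 710 + 2 × 1388.00 ≈ 3486; y = 734 + 1 × 1214.00 ≈ 1948.

x = 3486 px, y = 1948 px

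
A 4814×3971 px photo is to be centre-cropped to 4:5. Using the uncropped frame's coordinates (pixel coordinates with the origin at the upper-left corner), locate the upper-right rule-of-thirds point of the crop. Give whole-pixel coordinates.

(2936, 1324)

4814/3971 > 4/5, so the 4:5 crop keeps the full height 3971 and trims width to 3971 × 4/5 = 3176.80 px.
Left offset = (4814 − 3176.80)/2 = 818.60 px; top offset = 0.
Upper-right is two-thirds across and one-third down within the crop:
x = 818.60 + 2 × 3176.80/3 ≈ 2936; y = 0.00 + 1 × 3971.00/3 ≈ 1324.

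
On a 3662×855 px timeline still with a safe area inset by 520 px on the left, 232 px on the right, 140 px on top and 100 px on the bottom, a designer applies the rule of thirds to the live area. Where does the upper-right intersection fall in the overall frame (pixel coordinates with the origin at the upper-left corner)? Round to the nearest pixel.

(2460, 345)

Content width = 3662 − 520 − 232 = 2910 px; content height = 855 − 140 − 100 = 615 px.
Upper-right is two-thirds across and one-third down within the live area.
x = 520 + 2 × 2910/3 = 520 + 1940.00 ≈ 2460
y = 140 + 1 × 615/3 = 140 + 205.00 ≈ 345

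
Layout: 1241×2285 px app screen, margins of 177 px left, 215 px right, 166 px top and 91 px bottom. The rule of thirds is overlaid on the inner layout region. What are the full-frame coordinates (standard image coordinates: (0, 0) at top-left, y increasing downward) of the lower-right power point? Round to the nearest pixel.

Content width = 1241 − 177 − 215 = 849 px; content height = 2285 − 166 − 91 = 2028 px.
Lower-right is two-thirds across and two-thirds down within the inner layout region.
x = 177 + 2 × 849/3 = 177 + 566.00 ≈ 743
y = 166 + 2 × 2028/3 = 166 + 1352.00 ≈ 1518

(743, 1518)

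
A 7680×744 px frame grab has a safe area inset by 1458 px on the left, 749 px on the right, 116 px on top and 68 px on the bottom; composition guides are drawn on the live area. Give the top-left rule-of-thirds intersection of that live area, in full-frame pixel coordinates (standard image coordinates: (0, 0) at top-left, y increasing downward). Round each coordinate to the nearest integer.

(3282, 303)

Content width = 7680 − 1458 − 749 = 5473 px; content height = 744 − 116 − 68 = 560 px.
Top-left is one-third across and one-third down within the live area.
x = 1458 + 1 × 5473/3 = 1458 + 1824.33 ≈ 3282
y = 116 + 1 × 560/3 = 116 + 186.67 ≈ 303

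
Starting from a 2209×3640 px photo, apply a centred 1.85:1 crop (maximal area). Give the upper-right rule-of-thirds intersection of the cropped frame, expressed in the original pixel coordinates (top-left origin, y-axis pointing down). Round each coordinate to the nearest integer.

2209/3640 < 1.85/1, so the 1.85:1 crop keeps the full width 2209 and trims height to 2209 × 1/1.85 = 1194.05 px.
Top offset = (3640 − 1194.05)/2 = 1222.97 px; left offset = 0.
Upper-right is two-thirds across and one-third down within the crop:
x = 0.00 + 2 × 2209.00/3 ≈ 1473; y = 1222.97 + 1 × 1194.05/3 ≈ 1621.

(1473, 1621)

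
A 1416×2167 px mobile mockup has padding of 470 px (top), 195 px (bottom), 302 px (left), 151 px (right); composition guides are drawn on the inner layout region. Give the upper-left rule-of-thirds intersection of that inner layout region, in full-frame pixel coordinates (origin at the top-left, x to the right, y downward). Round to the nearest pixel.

Content width = 1416 − 302 − 151 = 963 px; content height = 2167 − 470 − 195 = 1502 px.
Upper-left is one-third across and one-third down within the inner layout region.
x = 302 + 1 × 963/3 = 302 + 321.00 ≈ 623
y = 470 + 1 × 1502/3 = 470 + 500.67 ≈ 971

x = 623 px, y = 971 px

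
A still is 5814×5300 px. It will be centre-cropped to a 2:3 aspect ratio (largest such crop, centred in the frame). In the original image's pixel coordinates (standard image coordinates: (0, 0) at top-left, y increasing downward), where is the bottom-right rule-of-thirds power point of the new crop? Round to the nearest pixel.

(3496, 3533)

5814/5300 > 2/3, so the 2:3 crop keeps the full height 5300 and trims width to 5300 × 2/3 = 3533.33 px.
Left offset = (5814 − 3533.33)/2 = 1140.33 px; top offset = 0.
Bottom-right is two-thirds across and two-thirds down within the crop:
x = 1140.33 + 2 × 3533.33/3 ≈ 3496; y = 0.00 + 2 × 5300.00/3 ≈ 3533.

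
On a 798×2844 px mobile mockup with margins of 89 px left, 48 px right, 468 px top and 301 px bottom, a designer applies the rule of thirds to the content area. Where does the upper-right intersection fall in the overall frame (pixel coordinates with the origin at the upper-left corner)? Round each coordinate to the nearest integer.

(530, 1160)

Content width = 798 − 89 − 48 = 661 px; content height = 2844 − 468 − 301 = 2075 px.
Upper-right is two-thirds across and one-third down within the content area.
x = 89 + 2 × 661/3 = 89 + 440.67 ≈ 530
y = 468 + 1 × 2075/3 = 468 + 691.67 ≈ 1160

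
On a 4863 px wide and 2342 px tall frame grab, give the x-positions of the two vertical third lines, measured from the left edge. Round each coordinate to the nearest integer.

4863 / 3 = 1621, so the vertical lines sit at one and two thirds of 4863.

x = 1621 px and x = 3242 px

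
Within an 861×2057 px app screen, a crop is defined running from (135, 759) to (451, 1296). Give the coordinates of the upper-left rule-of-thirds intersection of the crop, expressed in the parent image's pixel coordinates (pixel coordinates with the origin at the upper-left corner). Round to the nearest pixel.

Crop width = 451 − 135 = 316 px; one third is 105.33 px.
Crop height = 1296 − 759 = 537 px; one third is 179.00 px.
The upper-left point is one-third across and one-third down within the crop:
x = 135 + 1 × 105.33 ≈ 240; y = 759 + 1 × 179.00 ≈ 938.

(240, 938)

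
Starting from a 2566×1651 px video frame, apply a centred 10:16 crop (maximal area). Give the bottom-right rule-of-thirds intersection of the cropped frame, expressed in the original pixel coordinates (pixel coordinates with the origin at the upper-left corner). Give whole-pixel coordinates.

2566/1651 > 10/16, so the 10:16 crop keeps the full height 1651 and trims width to 1651 × 10/16 = 1031.88 px.
Left offset = (2566 − 1031.88)/2 = 767.06 px; top offset = 0.
Bottom-right is two-thirds across and two-thirds down within the crop:
x = 767.06 + 2 × 1031.88/3 ≈ 1455; y = 0.00 + 2 × 1651.00/3 ≈ 1101.

(1455, 1101)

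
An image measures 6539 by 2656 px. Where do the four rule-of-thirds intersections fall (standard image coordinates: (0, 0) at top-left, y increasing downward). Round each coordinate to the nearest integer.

One third of 6539 is 2179.67; one third of 2656 is 885.33.
Vertical third lines at x = 2180 and x = 4359; horizontal third lines at y = 885 and y = 1771.

(2180, 885), (4359, 885), (2180, 1771), (4359, 1771)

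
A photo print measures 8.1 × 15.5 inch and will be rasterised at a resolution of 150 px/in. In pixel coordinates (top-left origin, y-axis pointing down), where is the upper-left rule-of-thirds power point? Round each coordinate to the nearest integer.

x = 405 px, y = 775 px

In pixels the canvas is 8.1 × 150 = 1215 wide and 15.5 × 150 = 2325 tall.
The upper-left point is one-third across and one-third down:
x = 1 × 1215/3 ≈ 405; y = 1 × 2325/3 ≈ 775.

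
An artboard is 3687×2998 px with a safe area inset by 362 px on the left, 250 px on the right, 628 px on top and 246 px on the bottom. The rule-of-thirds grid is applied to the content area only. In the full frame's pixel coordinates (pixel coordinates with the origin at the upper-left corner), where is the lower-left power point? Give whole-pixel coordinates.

Content width = 3687 − 362 − 250 = 3075 px; content height = 2998 − 628 − 246 = 2124 px.
Lower-left is one-third across and two-thirds down within the content area.
x = 362 + 1 × 3075/3 = 362 + 1025.00 ≈ 1387
y = 628 + 2 × 2124/3 = 628 + 1416.00 ≈ 2044

(1387, 2044)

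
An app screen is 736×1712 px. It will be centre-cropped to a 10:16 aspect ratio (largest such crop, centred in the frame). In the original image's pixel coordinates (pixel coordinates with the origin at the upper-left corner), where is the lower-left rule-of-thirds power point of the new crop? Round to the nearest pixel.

x = 245 px, y = 1052 px

736/1712 < 10/16, so the 10:16 crop keeps the full width 736 and trims height to 736 × 16/10 = 1177.60 px.
Top offset = (1712 − 1177.60)/2 = 267.20 px; left offset = 0.
Lower-left is one-third across and two-thirds down within the crop:
x = 0.00 + 1 × 736.00/3 ≈ 245; y = 267.20 + 2 × 1177.60/3 ≈ 1052.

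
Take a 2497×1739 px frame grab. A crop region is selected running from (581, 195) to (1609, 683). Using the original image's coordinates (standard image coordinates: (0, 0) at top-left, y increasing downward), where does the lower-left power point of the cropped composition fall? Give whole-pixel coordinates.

(924, 520)

Crop width = 1609 − 581 = 1028 px; one third is 342.67 px.
Crop height = 683 − 195 = 488 px; one third is 162.67 px.
The lower-left point is one-third across and two-thirds down within the crop:
x = 581 + 1 × 342.67 ≈ 924; y = 195 + 2 × 162.67 ≈ 520.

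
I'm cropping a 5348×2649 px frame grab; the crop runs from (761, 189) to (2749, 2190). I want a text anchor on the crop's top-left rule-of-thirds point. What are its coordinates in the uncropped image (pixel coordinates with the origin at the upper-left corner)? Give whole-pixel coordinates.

Crop width = 2749 − 761 = 1988 px; one third is 662.67 px.
Crop height = 2190 − 189 = 2001 px; one third is 667.00 px.
The top-left point is one-third across and one-third down within the crop:
x = 761 + 1 × 662.67 ≈ 1424; y = 189 + 1 × 667.00 ≈ 856.

x = 1424 px, y = 856 px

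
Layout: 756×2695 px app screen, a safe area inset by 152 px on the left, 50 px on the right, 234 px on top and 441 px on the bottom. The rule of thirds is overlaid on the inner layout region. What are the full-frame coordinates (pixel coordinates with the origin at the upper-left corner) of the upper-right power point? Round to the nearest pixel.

Content width = 756 − 152 − 50 = 554 px; content height = 2695 − 234 − 441 = 2020 px.
Upper-right is two-thirds across and one-third down within the inner layout region.
x = 152 + 2 × 554/3 = 152 + 369.33 ≈ 521
y = 234 + 1 × 2020/3 = 234 + 673.33 ≈ 907

(521, 907)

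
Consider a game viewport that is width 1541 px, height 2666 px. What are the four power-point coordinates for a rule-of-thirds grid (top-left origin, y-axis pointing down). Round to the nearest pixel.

One third of 1541 is 513.67; one third of 2666 is 888.67.
Vertical third lines at x = 514 and x = 1027; horizontal third lines at y = 889 and y = 1777.

(514, 889), (1027, 889), (514, 1777), (1027, 1777)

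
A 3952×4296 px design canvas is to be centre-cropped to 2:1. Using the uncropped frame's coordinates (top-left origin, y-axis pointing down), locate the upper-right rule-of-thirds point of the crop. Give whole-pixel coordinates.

3952/4296 < 2/1, so the 2:1 crop keeps the full width 3952 and trims height to 3952 × 1/2 = 1976.00 px.
Top offset = (4296 − 1976.00)/2 = 1160.00 px; left offset = 0.
Upper-right is two-thirds across and one-third down within the crop:
x = 0.00 + 2 × 3952.00/3 ≈ 2635; y = 1160.00 + 1 × 1976.00/3 ≈ 1819.

(2635, 1819)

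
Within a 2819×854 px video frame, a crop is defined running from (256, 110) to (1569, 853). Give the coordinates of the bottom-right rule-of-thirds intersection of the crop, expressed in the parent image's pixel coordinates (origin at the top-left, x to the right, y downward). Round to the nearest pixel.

x = 1131 px, y = 605 px

Crop width = 1569 − 256 = 1313 px; one third is 437.67 px.
Crop height = 853 − 110 = 743 px; one third is 247.67 px.
The bottom-right point is two-thirds across and two-thirds down within the crop:
x = 256 + 2 × 437.67 ≈ 1131; y = 110 + 2 × 247.67 ≈ 605.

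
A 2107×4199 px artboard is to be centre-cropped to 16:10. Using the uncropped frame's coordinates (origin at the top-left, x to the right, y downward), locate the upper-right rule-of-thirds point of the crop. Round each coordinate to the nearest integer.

x = 1405 px, y = 1880 px

2107/4199 < 16/10, so the 16:10 crop keeps the full width 2107 and trims height to 2107 × 10/16 = 1316.88 px.
Top offset = (4199 − 1316.88)/2 = 1441.06 px; left offset = 0.
Upper-right is two-thirds across and one-third down within the crop:
x = 0.00 + 2 × 2107.00/3 ≈ 1405; y = 1441.06 + 1 × 1316.88/3 ≈ 1880.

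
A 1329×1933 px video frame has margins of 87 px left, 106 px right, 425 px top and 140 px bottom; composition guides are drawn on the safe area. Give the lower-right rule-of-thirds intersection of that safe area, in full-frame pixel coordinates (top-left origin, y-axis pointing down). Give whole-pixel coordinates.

(844, 1337)

Content width = 1329 − 87 − 106 = 1136 px; content height = 1933 − 425 − 140 = 1368 px.
Lower-right is two-thirds across and two-thirds down within the safe area.
x = 87 + 2 × 1136/3 = 87 + 757.33 ≈ 844
y = 425 + 2 × 1368/3 = 425 + 912.00 ≈ 1337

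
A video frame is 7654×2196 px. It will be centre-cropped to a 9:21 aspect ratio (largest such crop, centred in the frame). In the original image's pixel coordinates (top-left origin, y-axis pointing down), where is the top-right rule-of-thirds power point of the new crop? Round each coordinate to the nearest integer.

7654/2196 > 9/21, so the 9:21 crop keeps the full height 2196 and trims width to 2196 × 9/21 = 941.14 px.
Left offset = (7654 − 941.14)/2 = 3356.43 px; top offset = 0.
Top-right is two-thirds across and one-third down within the crop:
x = 3356.43 + 2 × 941.14/3 ≈ 3984; y = 0.00 + 1 × 2196.00/3 ≈ 732.

x = 3984 px, y = 732 px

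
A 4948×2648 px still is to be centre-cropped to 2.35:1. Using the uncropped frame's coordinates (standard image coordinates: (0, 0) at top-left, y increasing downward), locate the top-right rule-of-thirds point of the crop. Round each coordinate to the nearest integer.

x = 3299 px, y = 973 px

4948/2648 < 2.35/1, so the 2.35:1 crop keeps the full width 4948 and trims height to 4948 × 1/2.35 = 2105.53 px.
Top offset = (2648 − 2105.53)/2 = 271.23 px; left offset = 0.
Top-right is two-thirds across and one-third down within the crop:
x = 0.00 + 2 × 4948.00/3 ≈ 3299; y = 271.23 + 1 × 2105.53/3 ≈ 973.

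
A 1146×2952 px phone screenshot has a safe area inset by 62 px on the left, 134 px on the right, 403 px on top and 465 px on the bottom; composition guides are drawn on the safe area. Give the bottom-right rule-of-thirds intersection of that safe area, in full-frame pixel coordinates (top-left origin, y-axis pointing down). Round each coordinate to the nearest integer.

(695, 1792)

Content width = 1146 − 62 − 134 = 950 px; content height = 2952 − 403 − 465 = 2084 px.
Bottom-right is two-thirds across and two-thirds down within the safe area.
x = 62 + 2 × 950/3 = 62 + 633.33 ≈ 695
y = 403 + 2 × 2084/3 = 403 + 1389.33 ≈ 1792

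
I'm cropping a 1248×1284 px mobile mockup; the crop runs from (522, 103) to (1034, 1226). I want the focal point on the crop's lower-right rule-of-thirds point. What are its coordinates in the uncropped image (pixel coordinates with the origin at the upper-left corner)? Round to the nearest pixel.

Crop width = 1034 − 522 = 512 px; one third is 170.67 px.
Crop height = 1226 − 103 = 1123 px; one third is 374.33 px.
The lower-right point is two-thirds across and two-thirds down within the crop:
x = 522 + 2 × 170.67 ≈ 863; y = 103 + 2 × 374.33 ≈ 852.

(863, 852)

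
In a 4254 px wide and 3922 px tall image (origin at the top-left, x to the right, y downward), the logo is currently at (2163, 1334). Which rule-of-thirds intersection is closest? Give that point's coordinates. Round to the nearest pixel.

Third lines: x ∈ {1418, 2836}, y ∈ {1307, 2615}.
2163 is closer to x = 2836; 1334 is closer to y = 1307.
So the nearest intersection is the upper-right power point.

x = 2836 px, y = 1307 px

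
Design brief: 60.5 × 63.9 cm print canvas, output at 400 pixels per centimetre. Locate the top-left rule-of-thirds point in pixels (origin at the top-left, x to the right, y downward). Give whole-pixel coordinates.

In pixels the canvas is 60.5 × 400 = 24200 wide and 63.9 × 400 = 25560 tall.
The top-left point is one-third across and one-third down:
x = 1 × 24200/3 ≈ 8067; y = 1 × 25560/3 ≈ 8520.

(8067, 8520)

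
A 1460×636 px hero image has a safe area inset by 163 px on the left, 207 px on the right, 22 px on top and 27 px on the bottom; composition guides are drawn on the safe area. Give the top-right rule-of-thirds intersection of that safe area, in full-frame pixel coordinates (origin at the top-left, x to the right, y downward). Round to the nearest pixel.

(890, 218)

Content width = 1460 − 163 − 207 = 1090 px; content height = 636 − 22 − 27 = 587 px.
Top-right is two-thirds across and one-third down within the safe area.
x = 163 + 2 × 1090/3 = 163 + 726.67 ≈ 890
y = 22 + 1 × 587/3 = 22 + 195.67 ≈ 218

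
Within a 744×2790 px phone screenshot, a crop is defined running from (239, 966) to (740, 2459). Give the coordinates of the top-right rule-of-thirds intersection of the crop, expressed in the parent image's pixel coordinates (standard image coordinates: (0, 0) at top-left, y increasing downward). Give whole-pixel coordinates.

(573, 1464)

Crop width = 740 − 239 = 501 px; one third is 167.00 px.
Crop height = 2459 − 966 = 1493 px; one third is 497.67 px.
The top-right point is two-thirds across and one-third down within the crop:
x = 239 + 2 × 167.00 ≈ 573; y = 966 + 1 × 497.67 ≈ 1464.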